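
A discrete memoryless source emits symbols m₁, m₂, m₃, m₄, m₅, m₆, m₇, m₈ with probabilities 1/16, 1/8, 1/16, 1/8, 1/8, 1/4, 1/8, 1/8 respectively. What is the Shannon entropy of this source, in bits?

Each probability is a power of 1/2, so log₂(1/p) is an integer.
H = Σ p·log₂(1/p) = 1/16·4 + 1/8·3 + 1/16·4 + 1/8·3 + 1/8·3 + 1/4·2 + 1/8·3 + 1/8·3 = 2.875 bits.

2.875 bits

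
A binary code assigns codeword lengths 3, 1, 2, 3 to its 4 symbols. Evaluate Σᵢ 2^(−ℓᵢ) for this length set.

With common denominator 2^3 = 8: Σ 2^(−ℓᵢ) = 1/8 + 4/8 + 2/8 + 1/8 = 8/8 = 1.

1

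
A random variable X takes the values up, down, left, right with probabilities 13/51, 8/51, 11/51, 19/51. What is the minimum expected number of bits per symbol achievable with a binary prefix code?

2 bits/symbol

Repeatedly combine the two least-probable nodes; the expected code length is the sum of the merged weights.
merge 8/51 + 11/51 → 19/51
merge 13/51 + 19/51 → 32/51
merge 19/51 + 32/51 → 1
L = 19/51 + 32/51 + 1 = 2 bits/symbol.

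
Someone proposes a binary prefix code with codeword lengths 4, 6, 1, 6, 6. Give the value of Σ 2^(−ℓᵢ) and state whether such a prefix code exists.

With common denominator 2^6 = 64: Σ 2^(−ℓᵢ) = 4/64 + 1/64 + 32/64 + 1/64 + 1/64 = 39/64 = 0.609375.
Kraft's inequality requires Σ ≤ 1; here Σ = 0.609375 ≤ 1, so such a prefix code exists.

0.609375; yes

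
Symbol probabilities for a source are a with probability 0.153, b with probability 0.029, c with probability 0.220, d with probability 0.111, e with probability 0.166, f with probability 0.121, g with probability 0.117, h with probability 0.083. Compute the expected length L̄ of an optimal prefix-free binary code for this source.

Repeatedly combine the two least-probable nodes; the expected code length is the sum of the merged weights.
merge 29/1000 + 83/1000 → 14/125
merge 111/1000 + 14/125 → 223/1000
merge 117/1000 + 121/1000 → 119/500
merge 153/1000 + 83/500 → 319/1000
merge 11/50 + 223/1000 → 443/1000
merge 119/500 + 319/1000 → 557/1000
merge 443/1000 + 557/1000 → 1
L = 14/125 + 223/1000 + 119/500 + 319/1000 + 443/1000 + 557/1000 + 1 = 723/250 = 2.892 bits/symbol.

2.892 bits/symbol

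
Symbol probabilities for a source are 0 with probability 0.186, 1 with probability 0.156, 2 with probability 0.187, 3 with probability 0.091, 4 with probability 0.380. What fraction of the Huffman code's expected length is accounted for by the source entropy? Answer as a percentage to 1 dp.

Entropy H = −Σ p log₂ p ≈ 2.1670 bits.
Huffman merges: 91/1000+39/250→247/1000; 93/500+187/1000→373/1000; 247/1000+373/1000→31/50; 19/50+31/50→1. L = 56/25 ≈ 2.2400.
Efficiency = H/L = 2.1670/2.2400 = 96.7%.

96.7%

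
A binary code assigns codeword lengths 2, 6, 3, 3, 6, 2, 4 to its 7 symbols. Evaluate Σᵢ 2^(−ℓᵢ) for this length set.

0.84375

With common denominator 2^6 = 64: Σ 2^(−ℓᵢ) = 16/64 + 1/64 + 8/64 + 8/64 + 1/64 + 16/64 + 4/64 = 54/64 = 0.84375.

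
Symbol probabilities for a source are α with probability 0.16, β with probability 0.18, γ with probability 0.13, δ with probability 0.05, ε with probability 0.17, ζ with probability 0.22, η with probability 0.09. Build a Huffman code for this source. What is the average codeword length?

Repeatedly combine the two least-probable nodes; the expected code length is the sum of the merged weights.
merge 1/20 + 9/100 → 7/50
merge 13/100 + 7/50 → 27/100
merge 4/25 + 17/100 → 33/100
merge 9/50 + 11/50 → 2/5
merge 27/100 + 33/100 → 3/5
merge 2/5 + 3/5 → 1
L = 7/50 + 27/100 + 33/100 + 2/5 + 3/5 + 1 = 137/50 = 2.74 bits/symbol.

2.74 bits/symbol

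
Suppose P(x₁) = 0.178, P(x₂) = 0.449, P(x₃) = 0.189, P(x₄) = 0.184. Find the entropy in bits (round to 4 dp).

H = −Σ pᵢ log₂ pᵢ.
−0.178·log₂(0.178) = 0.4432
−0.449·log₂(0.449) = 0.5187
−0.189·log₂(0.189) = 0.4543
−0.184·log₂(0.184) = 0.4494
Sum ≈ 1.8656 → 1.8656 bits.

1.8656 bits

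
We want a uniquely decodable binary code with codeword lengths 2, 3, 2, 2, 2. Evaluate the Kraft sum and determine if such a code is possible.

With common denominator 2^3 = 8: Σ 2^(−ℓᵢ) = 2/8 + 1/8 + 2/8 + 2/8 + 2/8 = 9/8 = 1.125.
Kraft's inequality requires Σ ≤ 1; here Σ = 1.125 > 1, so no such prefix code exists.

1.125; no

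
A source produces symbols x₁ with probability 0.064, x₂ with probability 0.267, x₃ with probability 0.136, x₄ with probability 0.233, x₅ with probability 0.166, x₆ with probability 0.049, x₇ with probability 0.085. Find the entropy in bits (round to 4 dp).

H = −Σ pᵢ log₂ pᵢ.
−0.064·log₂(0.064) = 0.2538
−0.267·log₂(0.267) = 0.5087
−0.136·log₂(0.136) = 0.3915
−0.233·log₂(0.233) = 0.4897
−0.166·log₂(0.166) = 0.4301
−0.049·log₂(0.049) = 0.2132
−0.085·log₂(0.085) = 0.3023
Sum ≈ 2.5892 → 2.5892 bits.

2.5892 bits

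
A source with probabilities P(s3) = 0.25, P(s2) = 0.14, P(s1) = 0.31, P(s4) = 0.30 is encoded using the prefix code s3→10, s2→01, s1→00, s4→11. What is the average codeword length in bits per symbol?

L̄ = Σ pᵢ·ℓᵢ = 0.25·2 + 0.14·2 + 0.31·2 + 0.30·2 = 2 bits/symbol.

2 bits/symbol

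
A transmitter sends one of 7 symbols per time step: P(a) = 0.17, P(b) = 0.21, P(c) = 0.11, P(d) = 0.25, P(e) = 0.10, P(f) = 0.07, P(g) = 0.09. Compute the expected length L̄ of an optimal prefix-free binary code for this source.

2.7 bits/symbol

Repeatedly combine the two least-probable nodes; the expected code length is the sum of the merged weights.
merge 7/100 + 9/100 → 4/25
merge 1/10 + 11/100 → 21/100
merge 4/25 + 17/100 → 33/100
merge 21/100 + 21/100 → 21/50
merge 1/4 + 33/100 → 29/50
merge 21/50 + 29/50 → 1
L = 4/25 + 21/100 + 33/100 + 21/50 + 29/50 + 1 = 27/10 = 2.7 bits/symbol.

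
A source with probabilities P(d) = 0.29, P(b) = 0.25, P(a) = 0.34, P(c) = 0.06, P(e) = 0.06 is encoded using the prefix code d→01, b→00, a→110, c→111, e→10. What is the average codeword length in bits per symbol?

2.4 bits/symbol

L̄ = Σ pᵢ·ℓᵢ = 0.29·2 + 0.25·2 + 0.34·3 + 0.06·3 + 0.06·2 = 2.4 bits/symbol.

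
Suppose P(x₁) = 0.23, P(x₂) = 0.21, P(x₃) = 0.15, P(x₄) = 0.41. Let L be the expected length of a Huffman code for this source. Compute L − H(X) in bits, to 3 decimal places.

0.052 bits

Entropy H = −Σ p log₂ p ≈ 1.8984 bits.
Huffman merges: 3/20+21/100→9/25; 23/100+9/25→59/100; 41/100+59/100→1. L = 39/20 ≈ 1.9500.
L − H = 1.9500 − 1.8984 = 0.052 bits.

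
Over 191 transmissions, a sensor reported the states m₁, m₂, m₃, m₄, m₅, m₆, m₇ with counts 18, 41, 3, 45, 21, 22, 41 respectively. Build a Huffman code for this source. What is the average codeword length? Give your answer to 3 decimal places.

Probabilities are the counts divided by 191.
Repeatedly combine the two least-probable nodes; the expected code length is the sum of the merged weights.
merge 3/191 + 18/191 → 21/191
merge 21/191 + 21/191 → 42/191
merge 22/191 + 41/191 → 63/191
merge 41/191 + 42/191 → 83/191
merge 45/191 + 63/191 → 108/191
merge 83/191 + 108/191 → 1
L = 21/191 + 42/191 + 63/191 + 83/191 + 108/191 + 1 = 508/191 ≈ 2.660 bits/symbol.

2.660 bits/symbol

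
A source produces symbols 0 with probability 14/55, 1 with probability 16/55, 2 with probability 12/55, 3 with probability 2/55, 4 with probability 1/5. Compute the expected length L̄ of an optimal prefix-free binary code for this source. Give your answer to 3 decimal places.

Repeatedly combine the two least-probable nodes; the expected code length is the sum of the merged weights.
merge 2/55 + 1/5 → 13/55
merge 12/55 + 13/55 → 5/11
merge 14/55 + 16/55 → 6/11
merge 5/11 + 6/11 → 1
L = 13/55 + 5/11 + 6/11 + 1 = 123/55 ≈ 2.236 bits/symbol.

2.236 bits/symbol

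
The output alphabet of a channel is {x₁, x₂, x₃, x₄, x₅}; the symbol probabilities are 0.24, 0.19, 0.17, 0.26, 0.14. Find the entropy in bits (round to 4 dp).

2.2863 bits

H = −Σ pᵢ log₂ pᵢ.
−0.24·log₂(0.24) = 0.4941
−0.19·log₂(0.19) = 0.4552
−0.17·log₂(0.17) = 0.4346
−0.26·log₂(0.26) = 0.5053
−0.14·log₂(0.14) = 0.3971
Sum ≈ 2.2863 → 2.2863 bits.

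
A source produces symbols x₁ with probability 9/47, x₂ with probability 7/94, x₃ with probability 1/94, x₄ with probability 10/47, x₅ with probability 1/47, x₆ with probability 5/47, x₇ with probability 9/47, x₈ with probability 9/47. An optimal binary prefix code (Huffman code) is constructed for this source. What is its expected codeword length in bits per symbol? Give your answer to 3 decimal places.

2.734 bits/symbol

Repeatedly combine the two least-probable nodes; the expected code length is the sum of the merged weights.
merge 1/94 + 1/47 → 3/94
merge 3/94 + 7/94 → 5/47
merge 5/47 + 5/47 → 10/47
merge 9/47 + 9/47 → 18/47
merge 9/47 + 10/47 → 19/47
merge 10/47 + 18/47 → 28/47
merge 19/47 + 28/47 → 1
L = 3/94 + 5/47 + 10/47 + 18/47 + 19/47 + 28/47 + 1 = 257/94 ≈ 2.734 bits/symbol.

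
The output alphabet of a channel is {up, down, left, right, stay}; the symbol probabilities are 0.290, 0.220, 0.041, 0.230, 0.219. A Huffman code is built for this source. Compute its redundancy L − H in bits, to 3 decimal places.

Entropy H = −Σ p log₂ p ≈ 2.1549 bits.
Huffman merges: 41/1000+219/1000→13/50; 11/50+23/100→9/20; 13/50+29/100→11/20; 9/20+11/20→1. L = 113/50 ≈ 2.2600.
L − H = 2.2600 − 2.1549 = 0.105 bits.

0.105 bits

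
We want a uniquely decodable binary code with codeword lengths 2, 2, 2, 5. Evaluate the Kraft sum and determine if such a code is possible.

0.78125; yes

With common denominator 2^5 = 32: Σ 2^(−ℓᵢ) = 8/32 + 8/32 + 8/32 + 1/32 = 25/32 = 0.78125.
Kraft's inequality requires Σ ≤ 1; here Σ = 0.78125 ≤ 1, so such a prefix code exists.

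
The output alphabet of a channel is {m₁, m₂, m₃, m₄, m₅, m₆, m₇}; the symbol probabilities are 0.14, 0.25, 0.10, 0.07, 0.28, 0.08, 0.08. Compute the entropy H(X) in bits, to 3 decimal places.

H = −Σ pᵢ log₂ pᵢ.
−0.14·log₂(0.14) = 0.3971
−0.25·log₂(0.25) = 0.5000
−0.10·log₂(0.10) = 0.3322
−0.07·log₂(0.07) = 0.2686
−0.28·log₂(0.28) = 0.5142
−0.08·log₂(0.08) = 0.2915
−0.08·log₂(0.08) = 0.2915
Sum ≈ 2.5951 → 2.595 bits.

2.595 bits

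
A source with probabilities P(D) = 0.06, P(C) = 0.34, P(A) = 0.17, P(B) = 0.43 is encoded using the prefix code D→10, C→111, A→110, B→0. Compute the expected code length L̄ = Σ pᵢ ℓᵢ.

2.08 bits/symbol

L̄ = Σ pᵢ·ℓᵢ = 0.06·2 + 0.34·3 + 0.17·3 + 0.43·1 = 2.08 bits/symbol.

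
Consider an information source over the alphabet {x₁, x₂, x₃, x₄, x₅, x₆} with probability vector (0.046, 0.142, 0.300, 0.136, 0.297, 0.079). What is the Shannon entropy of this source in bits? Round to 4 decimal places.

2.3262 bits

H = −Σ pᵢ log₂ pᵢ.
−0.046·log₂(0.046) = 0.2043
−0.142·log₂(0.142) = 0.3999
−0.300·log₂(0.300) = 0.5211
−0.136·log₂(0.136) = 0.3915
−0.297·log₂(0.297) = 0.5202
−0.079·log₂(0.079) = 0.2893
Sum ≈ 2.3262 → 2.3262 bits.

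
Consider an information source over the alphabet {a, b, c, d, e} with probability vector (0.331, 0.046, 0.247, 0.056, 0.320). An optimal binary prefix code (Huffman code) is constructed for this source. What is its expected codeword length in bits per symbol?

Repeatedly combine the two least-probable nodes; the expected code length is the sum of the merged weights.
merge 23/500 + 7/125 → 51/500
merge 51/500 + 247/1000 → 349/1000
merge 8/25 + 331/1000 → 651/1000
merge 349/1000 + 651/1000 → 1
L = 51/500 + 349/1000 + 651/1000 + 1 = 1051/500 = 2.102 bits/symbol.

2.102 bits/symbol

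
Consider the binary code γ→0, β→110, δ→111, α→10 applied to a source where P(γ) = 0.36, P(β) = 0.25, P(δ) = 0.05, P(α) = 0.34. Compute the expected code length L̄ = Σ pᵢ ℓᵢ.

1.94 bits/symbol

L̄ = Σ pᵢ·ℓᵢ = 0.36·1 + 0.25·3 + 0.05·3 + 0.34·2 = 1.94 bits/symbol.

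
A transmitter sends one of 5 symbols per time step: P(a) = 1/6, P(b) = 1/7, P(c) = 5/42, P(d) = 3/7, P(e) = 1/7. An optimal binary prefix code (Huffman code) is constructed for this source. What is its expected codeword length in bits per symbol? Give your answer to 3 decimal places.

Repeatedly combine the two least-probable nodes; the expected code length is the sum of the merged weights.
merge 5/42 + 1/7 → 11/42
merge 1/7 + 1/6 → 13/42
merge 11/42 + 13/42 → 4/7
merge 3/7 + 4/7 → 1
L = 11/42 + 13/42 + 4/7 + 1 = 15/7 ≈ 2.143 bits/symbol.

2.143 bits/symbol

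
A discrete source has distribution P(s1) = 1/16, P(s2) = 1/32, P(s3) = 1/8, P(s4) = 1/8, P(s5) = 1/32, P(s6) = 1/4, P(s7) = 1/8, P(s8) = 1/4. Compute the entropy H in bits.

Each probability is a power of 1/2, so log₂(1/p) is an integer.
H = Σ p·log₂(1/p) = 1/16·4 + 1/32·5 + 1/8·3 + 1/8·3 + 1/32·5 + 1/4·2 + 1/8·3 + 1/4·2 = 2.6875 bits.

2.6875 bits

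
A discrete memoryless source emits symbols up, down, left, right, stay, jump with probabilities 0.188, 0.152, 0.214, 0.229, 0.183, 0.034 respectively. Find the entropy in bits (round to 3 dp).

H = −Σ pᵢ log₂ pᵢ.
−0.188·log₂(0.188) = 0.4533
−0.152·log₂(0.152) = 0.4131
−0.214·log₂(0.214) = 0.4760
−0.229·log₂(0.229) = 0.4870
−0.183·log₂(0.183) = 0.4484
−0.034·log₂(0.034) = 0.1659
Sum ≈ 2.4436 → 2.444 bits.

2.444 bits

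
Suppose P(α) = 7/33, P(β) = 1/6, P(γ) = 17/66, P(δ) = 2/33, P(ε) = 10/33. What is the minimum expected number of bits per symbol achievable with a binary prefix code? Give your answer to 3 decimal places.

Repeatedly combine the two least-probable nodes; the expected code length is the sum of the merged weights.
merge 2/33 + 1/6 → 5/22
merge 7/33 + 5/22 → 29/66
merge 17/66 + 10/33 → 37/66
merge 29/66 + 37/66 → 1
L = 5/22 + 29/66 + 37/66 + 1 = 49/22 ≈ 2.227 bits/symbol.

2.227 bits/symbol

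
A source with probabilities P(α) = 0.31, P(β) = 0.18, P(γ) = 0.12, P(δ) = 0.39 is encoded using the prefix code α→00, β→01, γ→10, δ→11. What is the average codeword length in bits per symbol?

L̄ = Σ pᵢ·ℓᵢ = 0.31·2 + 0.18·2 + 0.12·2 + 0.39·2 = 2 bits/symbol.

2 bits/symbol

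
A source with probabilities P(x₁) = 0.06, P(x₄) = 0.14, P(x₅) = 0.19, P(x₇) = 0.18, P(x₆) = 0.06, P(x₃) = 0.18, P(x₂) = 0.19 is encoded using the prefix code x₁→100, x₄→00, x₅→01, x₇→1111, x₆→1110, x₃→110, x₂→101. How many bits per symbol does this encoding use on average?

2.91 bits/symbol

L̄ = Σ pᵢ·ℓᵢ = 0.06·3 + 0.14·2 + 0.19·2 + 0.18·4 + 0.06·4 + 0.18·3 + 0.19·3 = 2.91 bits/symbol.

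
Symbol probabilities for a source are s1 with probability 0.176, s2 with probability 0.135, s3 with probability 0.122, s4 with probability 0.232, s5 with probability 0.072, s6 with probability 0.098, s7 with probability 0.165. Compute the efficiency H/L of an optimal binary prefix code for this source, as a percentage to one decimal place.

98.5%

Entropy H = −Σ p log₂ p ≈ 2.7210 bits.
Huffman merges: 9/125+49/500→17/100; 61/500+27/200→257/1000; 33/200+17/100→67/200; 22/125+29/125→51/125; 257/1000+67/200→74/125; 51/125+74/125→1. L = 1381/500 ≈ 2.7620.
Efficiency = H/L = 2.7210/2.7620 = 98.5%.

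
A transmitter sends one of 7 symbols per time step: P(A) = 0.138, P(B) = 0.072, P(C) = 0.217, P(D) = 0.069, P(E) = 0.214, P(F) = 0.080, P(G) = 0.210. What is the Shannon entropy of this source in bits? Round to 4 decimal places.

2.6524 bits

H = −Σ pᵢ log₂ pᵢ.
−0.138·log₂(0.138) = 0.3943
−0.072·log₂(0.072) = 0.2733
−0.217·log₂(0.217) = 0.4783
−0.069·log₂(0.069) = 0.2662
−0.214·log₂(0.214) = 0.4760
−0.080·log₂(0.080) = 0.2915
−0.210·log₂(0.210) = 0.4728
Sum ≈ 2.6524 → 2.6524 bits.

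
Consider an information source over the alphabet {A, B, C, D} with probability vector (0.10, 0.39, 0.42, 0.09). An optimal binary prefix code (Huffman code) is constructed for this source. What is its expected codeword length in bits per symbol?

Repeatedly combine the two least-probable nodes; the expected code length is the sum of the merged weights.
merge 9/100 + 1/10 → 19/100
merge 19/100 + 39/100 → 29/50
merge 21/50 + 29/50 → 1
L = 19/100 + 29/50 + 1 = 177/100 = 1.77 bits/symbol.

1.77 bits/symbol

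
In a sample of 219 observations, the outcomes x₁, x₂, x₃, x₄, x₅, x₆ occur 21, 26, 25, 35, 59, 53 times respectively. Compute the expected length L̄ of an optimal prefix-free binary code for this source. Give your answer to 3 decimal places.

2.489 bits/symbol

Probabilities are the counts divided by 219.
Repeatedly combine the two least-probable nodes; the expected code length is the sum of the merged weights.
merge 7/73 + 25/219 → 46/219
merge 26/219 + 35/219 → 61/219
merge 46/219 + 53/219 → 33/73
merge 59/219 + 61/219 → 40/73
merge 33/73 + 40/73 → 1
L = 46/219 + 61/219 + 33/73 + 40/73 + 1 = 545/219 ≈ 2.489 bits/symbol.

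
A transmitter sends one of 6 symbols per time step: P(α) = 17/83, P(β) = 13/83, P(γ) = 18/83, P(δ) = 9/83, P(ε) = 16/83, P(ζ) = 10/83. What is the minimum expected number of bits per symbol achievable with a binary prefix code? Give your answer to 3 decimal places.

Repeatedly combine the two least-probable nodes; the expected code length is the sum of the merged weights.
merge 9/83 + 10/83 → 19/83
merge 13/83 + 16/83 → 29/83
merge 17/83 + 18/83 → 35/83
merge 19/83 + 29/83 → 48/83
merge 35/83 + 48/83 → 1
L = 19/83 + 29/83 + 35/83 + 48/83 + 1 = 214/83 ≈ 2.578 bits/symbol.

2.578 bits/symbol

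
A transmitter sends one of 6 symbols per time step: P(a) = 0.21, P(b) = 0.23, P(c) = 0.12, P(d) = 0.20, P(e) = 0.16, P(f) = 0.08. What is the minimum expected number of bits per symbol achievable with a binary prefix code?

Repeatedly combine the two least-probable nodes; the expected code length is the sum of the merged weights.
merge 2/25 + 3/25 → 1/5
merge 4/25 + 1/5 → 9/25
merge 1/5 + 21/100 → 41/100
merge 23/100 + 9/25 → 59/100
merge 41/100 + 59/100 → 1
L = 1/5 + 9/25 + 41/100 + 59/100 + 1 = 64/25 = 2.56 bits/symbol.

2.56 bits/symbol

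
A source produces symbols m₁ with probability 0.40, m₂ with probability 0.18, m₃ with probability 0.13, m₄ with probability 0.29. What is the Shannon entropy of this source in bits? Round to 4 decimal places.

H = −Σ pᵢ log₂ pᵢ.
−0.40·log₂(0.40) = 0.5288
−0.18·log₂(0.18) = 0.4453
−0.13·log₂(0.13) = 0.3826
−0.29·log₂(0.29) = 0.5179
Sum ≈ 1.8746 → 1.8746 bits.

1.8746 bits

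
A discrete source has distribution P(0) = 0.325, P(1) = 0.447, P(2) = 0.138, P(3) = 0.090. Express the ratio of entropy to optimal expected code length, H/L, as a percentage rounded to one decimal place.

Entropy H = −Σ p log₂ p ≈ 1.7532 bits.
Huffman merges: 9/100+69/500→57/250; 57/250+13/40→553/1000; 447/1000+553/1000→1. L = 1781/1000 ≈ 1.7810.
Efficiency = H/L = 1.7532/1.7810 = 98.4%.

98.4%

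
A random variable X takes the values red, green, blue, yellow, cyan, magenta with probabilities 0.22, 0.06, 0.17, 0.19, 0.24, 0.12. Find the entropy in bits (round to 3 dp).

2.475 bits

H = −Σ pᵢ log₂ pᵢ.
−0.22·log₂(0.22) = 0.4806
−0.06·log₂(0.06) = 0.2435
−0.17·log₂(0.17) = 0.4346
−0.19·log₂(0.19) = 0.4552
−0.24·log₂(0.24) = 0.4941
−0.12·log₂(0.12) = 0.3671
Sum ≈ 2.4751 → 2.475 bits.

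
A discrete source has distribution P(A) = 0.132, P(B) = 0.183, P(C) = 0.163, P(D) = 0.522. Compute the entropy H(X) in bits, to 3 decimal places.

H = −Σ pᵢ log₂ pᵢ.
−0.132·log₂(0.132) = 0.3856
−0.183·log₂(0.183) = 0.4484
−0.163·log₂(0.163) = 0.4266
−0.522·log₂(0.522) = 0.4896
Sum ≈ 1.7501 → 1.750 bits.

1.750 bits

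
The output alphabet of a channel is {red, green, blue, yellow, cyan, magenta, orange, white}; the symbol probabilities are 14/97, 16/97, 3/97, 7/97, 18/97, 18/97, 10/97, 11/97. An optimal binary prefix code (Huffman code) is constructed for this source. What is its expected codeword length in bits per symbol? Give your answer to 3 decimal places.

Repeatedly combine the two least-probable nodes; the expected code length is the sum of the merged weights.
merge 3/97 + 7/97 → 10/97
merge 10/97 + 10/97 → 20/97
merge 11/97 + 14/97 → 25/97
merge 16/97 + 18/97 → 34/97
merge 18/97 + 20/97 → 38/97
merge 25/97 + 34/97 → 59/97
merge 38/97 + 59/97 → 1
L = 10/97 + 20/97 + 25/97 + 34/97 + 38/97 + 59/97 + 1 = 283/97 ≈ 2.918 bits/symbol.

2.918 bits/symbol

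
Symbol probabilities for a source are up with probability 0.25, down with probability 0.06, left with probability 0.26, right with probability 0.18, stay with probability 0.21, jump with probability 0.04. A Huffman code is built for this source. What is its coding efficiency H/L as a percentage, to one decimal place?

Entropy H = −Σ p log₂ p ≈ 2.3527 bits.
Huffman merges: 1/25+3/50→1/10; 1/10+9/50→7/25; 21/100+1/4→23/50; 13/50+7/25→27/50; 23/50+27/50→1. L = 119/50 ≈ 2.3800.
Efficiency = H/L = 2.3527/2.3800 = 98.9%.

98.9%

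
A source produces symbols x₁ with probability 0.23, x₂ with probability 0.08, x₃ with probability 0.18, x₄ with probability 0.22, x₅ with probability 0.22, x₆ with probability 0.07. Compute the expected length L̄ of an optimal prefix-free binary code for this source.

2.48 bits/symbol

Repeatedly combine the two least-probable nodes; the expected code length is the sum of the merged weights.
merge 7/100 + 2/25 → 3/20
merge 3/20 + 9/50 → 33/100
merge 11/50 + 11/50 → 11/25
merge 23/100 + 33/100 → 14/25
merge 11/25 + 14/25 → 1
L = 3/20 + 33/100 + 11/25 + 14/25 + 1 = 62/25 = 2.48 bits/symbol.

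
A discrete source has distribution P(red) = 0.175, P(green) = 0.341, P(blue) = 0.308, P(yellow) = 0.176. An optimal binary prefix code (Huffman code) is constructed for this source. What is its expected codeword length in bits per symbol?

Repeatedly combine the two least-probable nodes; the expected code length is the sum of the merged weights.
merge 7/40 + 22/125 → 351/1000
merge 77/250 + 341/1000 → 649/1000
merge 351/1000 + 649/1000 → 1
L = 351/1000 + 649/1000 + 1 = 2 bits/symbol.

2 bits/symbol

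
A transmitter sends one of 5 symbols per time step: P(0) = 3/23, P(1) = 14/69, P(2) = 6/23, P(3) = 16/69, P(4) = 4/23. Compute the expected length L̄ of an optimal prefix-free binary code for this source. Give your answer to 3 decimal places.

2.304 bits/symbol

Repeatedly combine the two least-probable nodes; the expected code length is the sum of the merged weights.
merge 3/23 + 4/23 → 7/23
merge 14/69 + 16/69 → 10/23
merge 6/23 + 7/23 → 13/23
merge 10/23 + 13/23 → 1
L = 7/23 + 10/23 + 13/23 + 1 = 53/23 ≈ 2.304 bits/symbol.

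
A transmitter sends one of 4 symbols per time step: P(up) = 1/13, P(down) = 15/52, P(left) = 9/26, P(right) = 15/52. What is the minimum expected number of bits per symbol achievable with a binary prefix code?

Repeatedly combine the two least-probable nodes; the expected code length is the sum of the merged weights.
merge 1/13 + 15/52 → 19/52
merge 15/52 + 9/26 → 33/52
merge 19/52 + 33/52 → 1
L = 19/52 + 33/52 + 1 = 2 bits/symbol.

2 bits/symbol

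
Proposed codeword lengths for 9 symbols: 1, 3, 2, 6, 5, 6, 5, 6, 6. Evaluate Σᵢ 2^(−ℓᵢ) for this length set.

With common denominator 2^6 = 64: Σ 2^(−ℓᵢ) = 32/64 + 8/64 + 16/64 + 1/64 + 2/64 + 1/64 + 2/64 + 1/64 + 1/64 = 64/64 = 1.

1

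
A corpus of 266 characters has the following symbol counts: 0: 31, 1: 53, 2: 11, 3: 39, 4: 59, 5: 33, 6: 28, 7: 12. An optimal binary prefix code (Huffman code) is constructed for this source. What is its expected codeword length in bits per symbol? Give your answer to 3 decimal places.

2.857 bits/symbol

Probabilities are the counts divided by 266.
Repeatedly combine the two least-probable nodes; the expected code length is the sum of the merged weights.
merge 11/266 + 6/133 → 23/266
merge 23/266 + 2/19 → 51/266
merge 31/266 + 33/266 → 32/133
merge 39/266 + 51/266 → 45/133
merge 53/266 + 59/266 → 8/19
merge 32/133 + 45/133 → 11/19
merge 8/19 + 11/19 → 1
L = 23/266 + 51/266 + 32/133 + 45/133 + 8/19 + 11/19 + 1 = 20/7 ≈ 2.857 bits/symbol.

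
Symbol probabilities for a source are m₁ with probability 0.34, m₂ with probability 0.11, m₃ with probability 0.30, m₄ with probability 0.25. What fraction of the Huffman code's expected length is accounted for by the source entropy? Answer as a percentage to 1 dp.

95.0%

Entropy H = −Σ p log₂ p ≈ 1.9006 bits.
Huffman merges: 11/100+1/4→9/25; 3/10+17/50→16/25; 9/25+16/25→1. L = 2 ≈ 2.0000.
Efficiency = H/L = 1.9006/2.0000 = 95.0%.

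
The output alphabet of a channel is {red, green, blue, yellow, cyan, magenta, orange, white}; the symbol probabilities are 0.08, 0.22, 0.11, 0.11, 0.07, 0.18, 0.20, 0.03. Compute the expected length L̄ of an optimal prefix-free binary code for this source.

2.86 bits/symbol

Repeatedly combine the two least-probable nodes; the expected code length is the sum of the merged weights.
merge 3/100 + 7/100 → 1/10
merge 2/25 + 1/10 → 9/50
merge 11/100 + 11/100 → 11/50
merge 9/50 + 9/50 → 9/25
merge 1/5 + 11/50 → 21/50
merge 11/50 + 9/25 → 29/50
merge 21/50 + 29/50 → 1
L = 1/10 + 9/50 + 11/50 + 9/25 + 21/50 + 29/50 + 1 = 143/50 = 2.86 bits/symbol.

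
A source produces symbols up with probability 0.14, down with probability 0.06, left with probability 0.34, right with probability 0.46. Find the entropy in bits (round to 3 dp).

H = −Σ pᵢ log₂ pᵢ.
−0.14·log₂(0.14) = 0.3971
−0.06·log₂(0.06) = 0.2435
−0.34·log₂(0.34) = 0.5292
−0.46·log₂(0.46) = 0.5153
Sum ≈ 1.6852 → 1.685 bits.

1.685 bits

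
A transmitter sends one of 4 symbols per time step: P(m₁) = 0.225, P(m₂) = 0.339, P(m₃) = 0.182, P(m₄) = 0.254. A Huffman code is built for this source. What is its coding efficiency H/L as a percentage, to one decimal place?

98.1%

Entropy H = −Σ p log₂ p ≈ 1.9628 bits.
Huffman merges: 91/500+9/40→407/1000; 127/500+339/1000→593/1000; 407/1000+593/1000→1. L = 2 ≈ 2.0000.
Efficiency = H/L = 1.9628/2.0000 = 98.1%.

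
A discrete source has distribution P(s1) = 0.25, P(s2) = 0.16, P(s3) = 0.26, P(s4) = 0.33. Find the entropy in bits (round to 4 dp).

H = −Σ pᵢ log₂ pᵢ.
−0.25·log₂(0.25) = 0.5000
−0.16·log₂(0.16) = 0.4230
−0.26·log₂(0.26) = 0.5053
−0.33·log₂(0.33) = 0.5278
Sum ≈ 1.9561 → 1.9561 bits.

1.9561 bits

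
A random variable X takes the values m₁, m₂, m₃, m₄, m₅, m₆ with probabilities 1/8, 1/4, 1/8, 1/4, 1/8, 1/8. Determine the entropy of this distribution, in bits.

Each probability is a power of 1/2, so log₂(1/p) is an integer.
H = Σ p·log₂(1/p) = 1/8·3 + 1/4·2 + 1/8·3 + 1/4·2 + 1/8·3 + 1/8·3 = 2.5 bits.

2.5 bits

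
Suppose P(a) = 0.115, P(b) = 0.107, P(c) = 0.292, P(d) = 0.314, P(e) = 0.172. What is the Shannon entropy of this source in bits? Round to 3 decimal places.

2.184 bits

H = −Σ pᵢ log₂ pᵢ.
−0.115·log₂(0.115) = 0.3588
−0.107·log₂(0.107) = 0.3450
−0.292·log₂(0.292) = 0.5186
−0.314·log₂(0.314) = 0.5247
−0.172·log₂(0.172) = 0.4368
Sum ≈ 2.1840 → 2.184 bits.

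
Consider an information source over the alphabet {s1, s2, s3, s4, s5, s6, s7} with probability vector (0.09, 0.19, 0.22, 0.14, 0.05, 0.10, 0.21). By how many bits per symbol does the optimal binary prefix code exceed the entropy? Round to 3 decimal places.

Entropy H = −Σ p log₂ p ≈ 2.6667 bits.
Huffman merges: 1/20+9/100→7/50; 1/10+7/50→6/25; 7/50+19/100→33/100; 21/100+11/50→43/100; 6/25+33/100→57/100; 43/100+57/100→1. L = 271/100 ≈ 2.7100.
L − H = 2.7100 − 2.6667 = 0.043 bits.

0.043 bits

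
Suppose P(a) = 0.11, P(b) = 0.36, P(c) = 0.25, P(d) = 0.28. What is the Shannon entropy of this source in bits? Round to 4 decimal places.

H = −Σ pᵢ log₂ pᵢ.
−0.11·log₂(0.11) = 0.3503
−0.36·log₂(0.36) = 0.5306
−0.25·log₂(0.25) = 0.5000
−0.28·log₂(0.28) = 0.5142
Sum ≈ 1.8951 → 1.8951 bits.

1.8951 bits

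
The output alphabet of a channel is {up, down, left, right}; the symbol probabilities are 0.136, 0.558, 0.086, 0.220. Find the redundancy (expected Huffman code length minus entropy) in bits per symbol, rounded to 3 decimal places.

0.018 bits

Entropy H = −Σ p log₂ p ≈ 1.6461 bits.
Huffman merges: 43/500+17/125→111/500; 11/50+111/500→221/500; 221/500+279/500→1. L = 208/125 ≈ 1.6640.
L − H = 1.6640 − 1.6461 = 0.018 bits.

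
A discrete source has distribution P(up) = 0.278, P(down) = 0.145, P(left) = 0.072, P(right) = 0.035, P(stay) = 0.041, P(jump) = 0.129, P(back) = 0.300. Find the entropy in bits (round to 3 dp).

H = −Σ pᵢ log₂ pᵢ.
−0.278·log₂(0.278) = 0.5134
−0.145·log₂(0.145) = 0.4040
−0.072·log₂(0.072) = 0.2733
−0.035·log₂(0.035) = 0.1693
−0.041·log₂(0.041) = 0.1889
−0.129·log₂(0.129) = 0.3811
−0.300·log₂(0.300) = 0.5211
Sum ≈ 2.4511 → 2.451 bits.

2.451 bits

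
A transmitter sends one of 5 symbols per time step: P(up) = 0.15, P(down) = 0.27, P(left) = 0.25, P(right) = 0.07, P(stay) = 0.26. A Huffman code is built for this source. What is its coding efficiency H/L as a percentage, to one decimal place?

Entropy H = −Σ p log₂ p ≈ 2.1944 bits.
Huffman merges: 7/100+3/20→11/50; 11/50+1/4→47/100; 13/50+27/100→53/100; 47/100+53/100→1. L = 111/50 ≈ 2.2200.
Efficiency = H/L = 2.1944/2.2200 = 98.8%.

98.8%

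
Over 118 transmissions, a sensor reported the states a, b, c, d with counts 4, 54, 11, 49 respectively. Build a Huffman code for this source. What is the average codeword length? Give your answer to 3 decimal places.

1.669 bits/symbol

Probabilities are the counts divided by 118.
Repeatedly combine the two least-probable nodes; the expected code length is the sum of the merged weights.
merge 2/59 + 11/118 → 15/118
merge 15/118 + 49/118 → 32/59
merge 27/59 + 32/59 → 1
L = 15/118 + 32/59 + 1 = 197/118 ≈ 1.669 bits/symbol.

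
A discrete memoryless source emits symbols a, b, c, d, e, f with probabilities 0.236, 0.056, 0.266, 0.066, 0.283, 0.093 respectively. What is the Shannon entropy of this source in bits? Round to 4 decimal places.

2.3256 bits

H = −Σ pᵢ log₂ pᵢ.
−0.236·log₂(0.236) = 0.4916
−0.056·log₂(0.056) = 0.2329
−0.266·log₂(0.266) = 0.5082
−0.066·log₂(0.066) = 0.2588
−0.283·log₂(0.283) = 0.5154
−0.093·log₂(0.093) = 0.3187
Sum ≈ 2.3256 → 2.3256 bits.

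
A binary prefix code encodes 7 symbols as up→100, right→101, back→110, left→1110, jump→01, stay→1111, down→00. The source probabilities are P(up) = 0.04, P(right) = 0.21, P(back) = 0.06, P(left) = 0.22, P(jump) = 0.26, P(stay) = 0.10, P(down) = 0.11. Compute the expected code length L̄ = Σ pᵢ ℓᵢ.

2.95 bits/symbol

L̄ = Σ pᵢ·ℓᵢ = 0.04·3 + 0.21·3 + 0.06·3 + 0.22·4 + 0.26·2 + 0.10·4 + 0.11·2 = 2.95 bits/symbol.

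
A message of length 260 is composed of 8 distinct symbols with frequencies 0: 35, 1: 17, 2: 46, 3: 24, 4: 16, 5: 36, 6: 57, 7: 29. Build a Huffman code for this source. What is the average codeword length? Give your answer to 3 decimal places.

2.908 bits/symbol

Probabilities are the counts divided by 260.
Repeatedly combine the two least-probable nodes; the expected code length is the sum of the merged weights.
merge 4/65 + 17/260 → 33/260
merge 6/65 + 29/260 → 53/260
merge 33/260 + 7/52 → 17/65
merge 9/65 + 23/130 → 41/130
merge 53/260 + 57/260 → 11/26
merge 17/65 + 41/130 → 15/26
merge 11/26 + 15/26 → 1
L = 33/260 + 53/260 + 17/65 + 41/130 + 11/26 + 15/26 + 1 = 189/65 ≈ 2.908 bits/symbol.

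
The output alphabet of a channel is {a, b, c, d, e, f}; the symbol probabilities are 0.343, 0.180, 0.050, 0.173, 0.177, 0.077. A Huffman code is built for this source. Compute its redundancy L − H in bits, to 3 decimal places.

0.071 bits

Entropy H = −Σ p log₂ p ≈ 2.3558 bits.
Huffman merges: 1/20+77/1000→127/1000; 127/1000+173/1000→3/10; 177/1000+9/50→357/1000; 3/10+343/1000→643/1000; 357/1000+643/1000→1. L = 2427/1000 ≈ 2.4270.
L − H = 2.4270 − 2.3558 = 0.071 bits.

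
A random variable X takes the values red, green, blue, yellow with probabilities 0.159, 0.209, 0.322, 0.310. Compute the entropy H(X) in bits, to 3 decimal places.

1.944 bits

H = −Σ pᵢ log₂ pᵢ.
−0.159·log₂(0.159) = 0.4218
−0.209·log₂(0.209) = 0.4720
−0.322·log₂(0.322) = 0.5264
−0.310·log₂(0.310) = 0.5238
Sum ≈ 1.9440 → 1.944 bits.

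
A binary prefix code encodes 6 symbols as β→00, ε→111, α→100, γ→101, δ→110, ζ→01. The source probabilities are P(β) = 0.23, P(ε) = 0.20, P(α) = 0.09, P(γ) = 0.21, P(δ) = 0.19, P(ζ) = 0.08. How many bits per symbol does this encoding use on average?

2.69 bits/symbol

L̄ = Σ pᵢ·ℓᵢ = 0.23·2 + 0.20·3 + 0.09·3 + 0.21·3 + 0.19·3 + 0.08·2 = 2.69 bits/symbol.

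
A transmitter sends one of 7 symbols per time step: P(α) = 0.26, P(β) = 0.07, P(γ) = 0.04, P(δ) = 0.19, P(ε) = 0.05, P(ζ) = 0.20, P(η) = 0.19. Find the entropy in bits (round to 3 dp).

H = −Σ pᵢ log₂ pᵢ.
−0.26·log₂(0.26) = 0.5053
−0.07·log₂(0.07) = 0.2686
−0.04·log₂(0.04) = 0.1858
−0.19·log₂(0.19) = 0.4552
−0.05·log₂(0.05) = 0.2161
−0.20·log₂(0.20) = 0.4644
−0.19·log₂(0.19) = 0.4552
Sum ≈ 2.5505 → 2.551 bits.

2.551 bits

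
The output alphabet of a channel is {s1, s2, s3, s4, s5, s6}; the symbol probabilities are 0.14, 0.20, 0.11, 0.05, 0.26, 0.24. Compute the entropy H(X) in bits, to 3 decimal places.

H = −Σ pᵢ log₂ pᵢ.
−0.14·log₂(0.14) = 0.3971
−0.20·log₂(0.20) = 0.4644
−0.11·log₂(0.11) = 0.3503
−0.05·log₂(0.05) = 0.2161
−0.26·log₂(0.26) = 0.5053
−0.24·log₂(0.24) = 0.4941
Sum ≈ 2.4273 → 2.427 bits.

2.427 bits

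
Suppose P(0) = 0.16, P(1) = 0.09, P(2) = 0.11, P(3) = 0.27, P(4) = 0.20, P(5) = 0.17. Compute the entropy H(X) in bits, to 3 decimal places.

2.495 bits

H = −Σ pᵢ log₂ pᵢ.
−0.16·log₂(0.16) = 0.4230
−0.09·log₂(0.09) = 0.3127
−0.11·log₂(0.11) = 0.3503
−0.27·log₂(0.27) = 0.5100
−0.20·log₂(0.20) = 0.4644
−0.17·log₂(0.17) = 0.4346
Sum ≈ 2.4950 → 2.495 bits.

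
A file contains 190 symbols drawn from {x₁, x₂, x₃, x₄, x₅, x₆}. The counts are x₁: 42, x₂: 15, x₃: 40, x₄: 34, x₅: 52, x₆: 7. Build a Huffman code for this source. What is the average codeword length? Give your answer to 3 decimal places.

2.411 bits/symbol

Probabilities are the counts divided by 190.
Repeatedly combine the two least-probable nodes; the expected code length is the sum of the merged weights.
merge 7/190 + 3/38 → 11/95
merge 11/95 + 17/95 → 28/95
merge 4/19 + 21/95 → 41/95
merge 26/95 + 28/95 → 54/95
merge 41/95 + 54/95 → 1
L = 11/95 + 28/95 + 41/95 + 54/95 + 1 = 229/95 ≈ 2.411 bits/symbol.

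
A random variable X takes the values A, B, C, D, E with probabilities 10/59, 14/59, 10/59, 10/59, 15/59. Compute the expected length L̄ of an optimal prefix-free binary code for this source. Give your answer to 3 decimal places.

Repeatedly combine the two least-probable nodes; the expected code length is the sum of the merged weights.
merge 10/59 + 10/59 → 20/59
merge 10/59 + 14/59 → 24/59
merge 15/59 + 20/59 → 35/59
merge 24/59 + 35/59 → 1
L = 20/59 + 24/59 + 35/59 + 1 = 138/59 ≈ 2.339 bits/symbol.

2.339 bits/symbol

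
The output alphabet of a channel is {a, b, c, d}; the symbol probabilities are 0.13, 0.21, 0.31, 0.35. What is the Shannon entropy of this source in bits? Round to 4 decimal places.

1.9094 bits

H = −Σ pᵢ log₂ pᵢ.
−0.13·log₂(0.13) = 0.3826
−0.21·log₂(0.21) = 0.4728
−0.31·log₂(0.31) = 0.5238
−0.35·log₂(0.35) = 0.5301
Sum ≈ 1.9094 → 1.9094 bits.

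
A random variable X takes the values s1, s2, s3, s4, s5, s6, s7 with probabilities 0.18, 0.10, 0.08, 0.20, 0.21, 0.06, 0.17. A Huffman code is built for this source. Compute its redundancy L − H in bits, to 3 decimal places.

Entropy H = −Σ p log₂ p ≈ 2.6843 bits.
Huffman merges: 3/50+2/25→7/50; 1/10+7/50→6/25; 17/100+9/50→7/20; 1/5+21/100→41/100; 6/25+7/20→59/100; 41/100+59/100→1. L = 273/100 ≈ 2.7300.
L − H = 2.7300 − 2.6843 = 0.046 bits.

0.046 bits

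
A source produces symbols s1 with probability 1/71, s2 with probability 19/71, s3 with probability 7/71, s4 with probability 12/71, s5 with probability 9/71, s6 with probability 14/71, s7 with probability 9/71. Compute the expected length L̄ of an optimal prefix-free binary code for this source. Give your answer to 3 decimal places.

Repeatedly combine the two least-probable nodes; the expected code length is the sum of the merged weights.
merge 1/71 + 7/71 → 8/71
merge 8/71 + 9/71 → 17/71
merge 9/71 + 12/71 → 21/71
merge 14/71 + 17/71 → 31/71
merge 19/71 + 21/71 → 40/71
merge 31/71 + 40/71 → 1
L = 8/71 + 17/71 + 21/71 + 31/71 + 40/71 + 1 = 188/71 ≈ 2.648 bits/symbol.

2.648 bits/symbol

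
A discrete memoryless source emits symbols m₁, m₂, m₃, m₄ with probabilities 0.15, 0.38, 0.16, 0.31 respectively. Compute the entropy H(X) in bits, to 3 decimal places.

1.888 bits

H = −Σ pᵢ log₂ pᵢ.
−0.15·log₂(0.15) = 0.4105
−0.38·log₂(0.38) = 0.5305
−0.16·log₂(0.16) = 0.4230
−0.31·log₂(0.31) = 0.5238
Sum ≈ 1.8878 → 1.888 bits.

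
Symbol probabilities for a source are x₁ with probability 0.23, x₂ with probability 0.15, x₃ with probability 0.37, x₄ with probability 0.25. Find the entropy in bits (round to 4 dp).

H = −Σ pᵢ log₂ pᵢ.
−0.23·log₂(0.23) = 0.4877
−0.15·log₂(0.15) = 0.4105
−0.37·log₂(0.37) = 0.5307
−0.25·log₂(0.25) = 0.5000
Sum ≈ 1.9289 → 1.9289 bits.

1.9289 bits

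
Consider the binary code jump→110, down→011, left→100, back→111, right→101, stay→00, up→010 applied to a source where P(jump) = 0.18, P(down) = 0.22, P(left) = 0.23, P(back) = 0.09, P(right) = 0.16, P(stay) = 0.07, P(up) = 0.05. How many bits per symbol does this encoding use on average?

L̄ = Σ pᵢ·ℓᵢ = 0.18·3 + 0.22·3 + 0.23·3 + 0.09·3 + 0.16·3 + 0.07·2 + 0.05·3 = 2.93 bits/symbol.

2.93 bits/symbol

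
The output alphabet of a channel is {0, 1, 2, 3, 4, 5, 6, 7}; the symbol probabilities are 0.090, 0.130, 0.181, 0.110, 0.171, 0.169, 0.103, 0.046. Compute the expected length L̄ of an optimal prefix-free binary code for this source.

Repeatedly combine the two least-probable nodes; the expected code length is the sum of the merged weights.
merge 23/500 + 9/100 → 17/125
merge 103/1000 + 11/100 → 213/1000
merge 13/100 + 17/125 → 133/500
merge 169/1000 + 171/1000 → 17/50
merge 181/1000 + 213/1000 → 197/500
merge 133/500 + 17/50 → 303/500
merge 197/500 + 303/500 → 1
L = 17/125 + 213/1000 + 133/500 + 17/50 + 197/500 + 303/500 + 1 = 591/200 = 2.955 bits/symbol.

2.955 bits/symbol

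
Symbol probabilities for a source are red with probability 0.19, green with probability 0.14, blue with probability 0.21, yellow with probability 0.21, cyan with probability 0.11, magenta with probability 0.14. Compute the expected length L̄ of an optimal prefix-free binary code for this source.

Repeatedly combine the two least-probable nodes; the expected code length is the sum of the merged weights.
merge 11/100 + 7/50 → 1/4
merge 7/50 + 19/100 → 33/100
merge 21/100 + 21/100 → 21/50
merge 1/4 + 33/100 → 29/50
merge 21/50 + 29/50 → 1
L = 1/4 + 33/100 + 21/50 + 29/50 + 1 = 129/50 = 2.58 bits/symbol.

2.58 bits/symbol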